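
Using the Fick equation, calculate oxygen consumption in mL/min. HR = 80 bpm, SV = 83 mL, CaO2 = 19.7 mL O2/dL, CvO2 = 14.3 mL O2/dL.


CO = HR*SV = 80*83/1000 = 6.64 L/min
a-v O2 diff = 19.7 - 14.3 = 5.4 mL/dL
VO2 = CO * (CaO2-CvO2) * 10 dL/L
VO2 = 6.64 * 5.4 * 10
VO2 = 358.6 mL/min


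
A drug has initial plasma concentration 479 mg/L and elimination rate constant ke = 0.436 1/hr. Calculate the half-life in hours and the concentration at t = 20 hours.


t_half = ln(2) / ke = 0.693147 / 0.436 = 1.59 hr
C(t) = C0 * exp(-ke*t) = 479 * exp(-0.436*20)
C(20) = 0.07821 mg/L


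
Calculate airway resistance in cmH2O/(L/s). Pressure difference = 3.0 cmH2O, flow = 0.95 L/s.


R = dP / flow
R = 3.0 / 0.95
R = 3.158 cmH2O/(L/s)


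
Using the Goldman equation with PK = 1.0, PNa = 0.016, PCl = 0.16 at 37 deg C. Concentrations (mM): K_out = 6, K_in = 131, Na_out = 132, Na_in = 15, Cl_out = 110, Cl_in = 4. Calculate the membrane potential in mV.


Vm = (RT/F)*ln((PK*Ko + PNa*Nao + PCl*Cli)/(PK*Ki + PNa*Nai + PCl*Clo))
Numer = 8.752, Denom = 148.84
Vm = -75.73 mV


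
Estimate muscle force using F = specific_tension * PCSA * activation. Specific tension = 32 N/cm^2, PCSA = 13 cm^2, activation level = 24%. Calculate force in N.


F = sigma * PCSA * activation
F = 32 * 13 * 0.24
F = 99.84 N


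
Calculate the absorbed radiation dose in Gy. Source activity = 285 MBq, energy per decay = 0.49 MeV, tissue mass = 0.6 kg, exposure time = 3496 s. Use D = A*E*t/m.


A = 285 MBq = 2.8500e+08 Bq
E = 0.49 MeV = 7.8498e-14 J
D = A*E*t/m = 2.8500e+08*7.8498e-14*3496/0.6
D = 0.1304 Gy


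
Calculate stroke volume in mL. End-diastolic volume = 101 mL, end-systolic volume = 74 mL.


SV = EDV - ESV
SV = 101 - 74
SV = 27 mL


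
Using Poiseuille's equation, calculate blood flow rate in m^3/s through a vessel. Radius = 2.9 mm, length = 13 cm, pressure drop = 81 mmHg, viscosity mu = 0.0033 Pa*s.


Q = pi*r^4*dP / (8*mu*L)
r = 0.0029 m, L = 0.13 m
dP = 81 mmHg = 10799.082 Pa
Q = 6.9917e-04 m^3/s


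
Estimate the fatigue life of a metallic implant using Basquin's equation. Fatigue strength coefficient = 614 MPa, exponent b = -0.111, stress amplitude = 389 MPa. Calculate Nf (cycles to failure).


sigma_a = sigma_f' * (2Nf)^b
2Nf = (sigma_a/sigma_f')^(1/b)
2Nf = (389/614)^(1/-0.111)
2Nf = 61.059702
Nf = 30.53


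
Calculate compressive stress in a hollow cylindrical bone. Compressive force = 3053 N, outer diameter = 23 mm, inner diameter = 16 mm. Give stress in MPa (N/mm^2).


A = pi*(r_o^2 - r_i^2)
r_o = 11.5 mm, r_i = 8 mm
A = 214.414 mm^2
sigma = F/A = 3053 / 214.414
sigma = 14.24 MPa


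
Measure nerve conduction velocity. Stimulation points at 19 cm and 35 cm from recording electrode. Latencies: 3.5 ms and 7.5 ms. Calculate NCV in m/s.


Distance = (35 - 19) / 100 = 0.16 m
dt = (7.5 - 3.5) / 1000 = 0.004 s
NCV = dist / dt = 40 m/s


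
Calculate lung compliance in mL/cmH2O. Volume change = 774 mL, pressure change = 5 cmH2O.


C = dV / dP
C = 774 / 5
C = 154.8 mL/cmH2O


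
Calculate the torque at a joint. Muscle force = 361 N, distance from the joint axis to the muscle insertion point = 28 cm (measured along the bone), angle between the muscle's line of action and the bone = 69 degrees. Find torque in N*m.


Torque = F * d * sin(theta)   (moment arm = d*sin(theta))
d = 28 cm = 0.28 m
Torque = 361 * 0.28 * sin(69)
Torque = 94.37 N*m


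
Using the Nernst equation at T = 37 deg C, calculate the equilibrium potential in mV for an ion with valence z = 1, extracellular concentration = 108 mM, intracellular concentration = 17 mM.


E = (RT/(zF)) * ln(C_out/C_in)
T = 37 + 273.15 = 310.15 K
E = (8.314 * 310.15 / (1 * 96485)) * ln(108/17)
E = 49.41 mV


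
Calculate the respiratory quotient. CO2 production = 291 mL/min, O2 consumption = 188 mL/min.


RQ = VCO2 / VO2
RQ = 291 / 188
RQ = 1.548


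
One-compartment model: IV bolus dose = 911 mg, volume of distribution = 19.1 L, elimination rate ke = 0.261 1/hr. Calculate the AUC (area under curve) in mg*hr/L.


C0 = Dose/Vd = 911/19.1 = 47.6963 mg/L
AUC = C0/ke = 47.6963/0.261
AUC = 182.7 mg*hr/L


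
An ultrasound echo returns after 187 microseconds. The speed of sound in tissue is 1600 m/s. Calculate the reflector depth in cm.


depth = c * t / 2
t = 187 us = 1.8700e-04 s
depth = 1600 * 1.8700e-04 / 2
depth = 0.1496 m = 14.96 cm


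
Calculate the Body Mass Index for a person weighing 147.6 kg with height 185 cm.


BMI = weight / height^2
height = 185 cm = 1.85 m
BMI = 147.6 / 1.85^2
BMI = 43.13 kg/m^2


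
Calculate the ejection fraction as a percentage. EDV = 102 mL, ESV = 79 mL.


SV = EDV - ESV = 102 - 79 = 23 mL
EF = SV/EDV * 100 = 23/102 * 100
EF = 22.55%


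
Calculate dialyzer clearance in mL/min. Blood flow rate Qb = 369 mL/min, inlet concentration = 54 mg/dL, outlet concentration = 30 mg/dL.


K = Qb * (Cb_in - Cb_out) / Cb_in
K = 369 * (54 - 30) / 54
K = 164 mL/min


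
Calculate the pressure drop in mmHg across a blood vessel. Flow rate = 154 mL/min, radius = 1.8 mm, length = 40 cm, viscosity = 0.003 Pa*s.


dP = 8*mu*L*Q / (pi*r^4)
Q = 154 mL/min = 2.56667e-06 m^3/s
dP = 747.139 Pa = 747.139 / 133.322 mmHg = 5.604 mmHg


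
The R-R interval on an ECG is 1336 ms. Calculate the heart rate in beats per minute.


HR = 60 / RR_interval(s)
RR = 1336 ms = 1.336 s
HR = 60 / 1.336 = 44.91 bpm


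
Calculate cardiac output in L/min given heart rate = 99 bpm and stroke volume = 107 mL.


CO = HR * SV
CO = 99 * 107 / 1000
CO = 10.59 L/min


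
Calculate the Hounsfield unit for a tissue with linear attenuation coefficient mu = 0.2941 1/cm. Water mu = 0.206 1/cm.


HU = ((mu_tissue - mu_water) / mu_water) * 1000
HU = ((0.2941 - 0.206) / 0.206) * 1000
HU = 427.7


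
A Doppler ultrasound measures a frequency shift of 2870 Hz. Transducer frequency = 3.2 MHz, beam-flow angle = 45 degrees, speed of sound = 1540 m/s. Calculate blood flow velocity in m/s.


v = fd * c / (2 * f0 * cos(theta))
v = 2870 * 1540 / (2 * 3.2000e+06 * cos(45))
v = 0.9766 m/s


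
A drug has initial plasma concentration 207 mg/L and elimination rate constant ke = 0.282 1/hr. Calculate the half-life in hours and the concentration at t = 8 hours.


t_half = ln(2) / ke = 0.693147 / 0.282 = 2.458 hr
C(t) = C0 * exp(-ke*t) = 207 * exp(-0.282*8)
C(8) = 21.69 mg/L


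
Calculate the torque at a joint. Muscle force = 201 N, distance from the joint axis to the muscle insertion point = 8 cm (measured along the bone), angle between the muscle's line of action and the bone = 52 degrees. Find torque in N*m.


Torque = F * d * sin(theta)   (moment arm = d*sin(theta))
d = 8 cm = 0.08 m
Torque = 201 * 0.08 * sin(52)
Torque = 12.67 N*m


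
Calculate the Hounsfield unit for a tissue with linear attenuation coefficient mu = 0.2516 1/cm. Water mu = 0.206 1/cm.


HU = ((mu_tissue - mu_water) / mu_water) * 1000
HU = ((0.2516 - 0.206) / 0.206) * 1000
HU = 221.4


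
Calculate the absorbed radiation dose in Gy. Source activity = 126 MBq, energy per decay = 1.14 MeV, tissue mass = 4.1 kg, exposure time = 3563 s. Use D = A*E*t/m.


A = 126 MBq = 1.2600e+08 Bq
E = 1.14 MeV = 1.82628e-13 J
D = A*E*t/m = 1.2600e+08*1.82628e-13*3563/4.1
D = 0.02 Gy


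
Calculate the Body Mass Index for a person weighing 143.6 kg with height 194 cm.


BMI = weight / height^2
height = 194 cm = 1.94 m
BMI = 143.6 / 1.94^2
BMI = 38.15 kg/m^2


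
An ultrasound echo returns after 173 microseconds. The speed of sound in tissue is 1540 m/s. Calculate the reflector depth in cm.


depth = c * t / 2
t = 173 us = 1.7300e-04 s
depth = 1540 * 1.7300e-04 / 2
depth = 0.13321 m = 13.321 cm


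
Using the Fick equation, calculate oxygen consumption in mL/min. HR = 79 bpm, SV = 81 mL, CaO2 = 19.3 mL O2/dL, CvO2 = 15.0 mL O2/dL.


CO = HR*SV = 79*81/1000 = 6.399 L/min
a-v O2 diff = 19.3 - 15.0 = 4.3 mL/dL
VO2 = CO * (CaO2-CvO2) * 10 dL/L
VO2 = 6.399 * 4.3 * 10
VO2 = 275.2 mL/min


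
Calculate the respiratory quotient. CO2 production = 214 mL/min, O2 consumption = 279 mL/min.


RQ = VCO2 / VO2
RQ = 214 / 279
RQ = 0.767


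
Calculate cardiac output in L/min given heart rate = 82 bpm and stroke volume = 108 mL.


CO = HR * SV
CO = 82 * 108 / 1000
CO = 8.856 L/min


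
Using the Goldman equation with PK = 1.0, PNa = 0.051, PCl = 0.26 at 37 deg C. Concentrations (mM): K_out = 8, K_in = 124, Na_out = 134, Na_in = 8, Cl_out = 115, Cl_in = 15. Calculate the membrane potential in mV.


Vm = (RT/F)*ln((PK*Ko + PNa*Nao + PCl*Cli)/(PK*Ki + PNa*Nai + PCl*Clo))
Numer = 18.734, Denom = 154.308
Vm = -56.35 mV


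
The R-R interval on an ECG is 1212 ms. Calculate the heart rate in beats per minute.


HR = 60 / RR_interval(s)
RR = 1212 ms = 1.212 s
HR = 60 / 1.212 = 49.5 bpm


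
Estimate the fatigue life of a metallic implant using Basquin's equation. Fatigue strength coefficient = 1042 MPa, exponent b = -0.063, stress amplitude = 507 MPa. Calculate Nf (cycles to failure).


sigma_a = sigma_f' * (2Nf)^b
2Nf = (sigma_a/sigma_f')^(1/b)
2Nf = (507/1042)^(1/-0.063)
2Nf = 92475.765
Nf = 4.624e+04


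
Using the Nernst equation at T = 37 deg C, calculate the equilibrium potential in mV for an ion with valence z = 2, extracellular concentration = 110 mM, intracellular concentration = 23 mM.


E = (RT/(zF)) * ln(C_out/C_in)
T = 37 + 273.15 = 310.15 K
E = (8.314 * 310.15 / (2 * 96485)) * ln(110/23)
E = 20.91 mV


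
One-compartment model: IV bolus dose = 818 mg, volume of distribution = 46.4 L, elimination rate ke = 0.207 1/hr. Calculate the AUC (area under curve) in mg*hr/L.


C0 = Dose/Vd = 818/46.4 = 17.6293 mg/L
AUC = C0/ke = 17.6293/0.207
AUC = 85.17 mg*hr/L


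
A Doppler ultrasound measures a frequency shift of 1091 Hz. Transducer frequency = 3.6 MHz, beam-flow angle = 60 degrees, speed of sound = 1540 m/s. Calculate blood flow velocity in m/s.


v = fd * c / (2 * f0 * cos(theta))
v = 1091 * 1540 / (2 * 3.6000e+06 * cos(60))
v = 0.4667 m/s


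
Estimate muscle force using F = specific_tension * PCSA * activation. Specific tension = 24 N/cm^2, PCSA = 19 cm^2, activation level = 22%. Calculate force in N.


F = sigma * PCSA * activation
F = 24 * 19 * 0.22
F = 100.3 N


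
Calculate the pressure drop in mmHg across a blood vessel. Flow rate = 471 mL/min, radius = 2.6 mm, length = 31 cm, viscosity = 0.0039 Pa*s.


dP = 8*mu*L*Q / (pi*r^4)
Q = 471 mL/min = 7.85e-06 m^3/s
dP = 528.862 Pa = 528.862 / 133.322 mmHg = 3.967 mmHg


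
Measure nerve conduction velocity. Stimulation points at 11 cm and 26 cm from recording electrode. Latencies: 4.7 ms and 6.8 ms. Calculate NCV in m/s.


Distance = (26 - 11) / 100 = 0.15 m
dt = (6.8 - 4.7) / 1000 = 0.0021 s
NCV = dist / dt = 71.43 m/s


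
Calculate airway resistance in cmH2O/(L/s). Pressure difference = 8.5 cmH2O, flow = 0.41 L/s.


R = dP / flow
R = 8.5 / 0.41
R = 20.73 cmH2O/(L/s)


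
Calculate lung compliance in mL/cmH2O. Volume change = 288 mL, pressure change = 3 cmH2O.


C = dV / dP
C = 288 / 3
C = 96 mL/cmH2O


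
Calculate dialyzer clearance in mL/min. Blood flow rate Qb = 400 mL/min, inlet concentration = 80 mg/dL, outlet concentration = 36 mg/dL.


K = Qb * (Cb_in - Cb_out) / Cb_in
K = 400 * (80 - 36) / 80
K = 220 mL/min


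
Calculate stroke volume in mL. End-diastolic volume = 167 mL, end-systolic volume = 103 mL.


SV = EDV - ESV
SV = 167 - 103
SV = 64 mL


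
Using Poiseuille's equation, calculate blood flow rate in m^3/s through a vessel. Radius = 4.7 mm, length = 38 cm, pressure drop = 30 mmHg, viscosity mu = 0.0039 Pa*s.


Q = pi*r^4*dP / (8*mu*L)
r = 0.0047 m, L = 0.38 m
dP = 30 mmHg = 3999.66 Pa
Q = 5.1716e-04 m^3/s


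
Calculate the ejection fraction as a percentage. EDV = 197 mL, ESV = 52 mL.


SV = EDV - ESV = 197 - 52 = 145 mL
EF = SV/EDV * 100 = 145/197 * 100
EF = 73.6%


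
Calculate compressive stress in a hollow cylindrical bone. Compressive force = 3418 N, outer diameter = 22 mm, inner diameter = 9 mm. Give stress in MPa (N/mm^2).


A = pi*(r_o^2 - r_i^2)
r_o = 11 mm, r_i = 4.5 mm
A = 316.515 mm^2
sigma = F/A = 3418 / 316.515
sigma = 10.8 MPa


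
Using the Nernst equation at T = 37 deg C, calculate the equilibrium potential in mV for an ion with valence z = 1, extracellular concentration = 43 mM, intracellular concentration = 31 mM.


E = (RT/(zF)) * ln(C_out/C_in)
T = 37 + 273.15 = 310.15 K
E = (8.314 * 310.15 / (1 * 96485)) * ln(43/31)
E = 8.745 mV


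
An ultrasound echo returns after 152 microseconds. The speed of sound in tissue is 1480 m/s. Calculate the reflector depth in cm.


depth = c * t / 2
t = 152 us = 1.5200e-04 s
depth = 1480 * 1.5200e-04 / 2
depth = 0.11248 m = 11.248 cm


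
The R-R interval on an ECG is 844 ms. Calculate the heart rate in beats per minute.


HR = 60 / RR_interval(s)
RR = 844 ms = 0.844 s
HR = 60 / 0.844 = 71.09 bpm


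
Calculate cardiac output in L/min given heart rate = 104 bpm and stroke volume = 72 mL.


CO = HR * SV
CO = 104 * 72 / 1000
CO = 7.488 L/min


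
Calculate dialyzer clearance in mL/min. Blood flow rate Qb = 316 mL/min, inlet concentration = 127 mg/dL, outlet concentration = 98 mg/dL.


K = Qb * (Cb_in - Cb_out) / Cb_in
K = 316 * (127 - 98) / 127
K = 72.16 mL/min


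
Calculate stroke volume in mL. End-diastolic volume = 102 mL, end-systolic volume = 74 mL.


SV = EDV - ESV
SV = 102 - 74
SV = 28 mL


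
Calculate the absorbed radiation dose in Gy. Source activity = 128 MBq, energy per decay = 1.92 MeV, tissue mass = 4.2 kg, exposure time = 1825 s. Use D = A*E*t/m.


A = 128 MBq = 1.2800e+08 Bq
E = 1.92 MeV = 3.07584e-13 J
D = A*E*t/m = 1.2800e+08*3.07584e-13*1825/4.2
D = 0.01711 Gy


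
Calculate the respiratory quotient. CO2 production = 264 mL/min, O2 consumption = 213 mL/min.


RQ = VCO2 / VO2
RQ = 264 / 213
RQ = 1.239


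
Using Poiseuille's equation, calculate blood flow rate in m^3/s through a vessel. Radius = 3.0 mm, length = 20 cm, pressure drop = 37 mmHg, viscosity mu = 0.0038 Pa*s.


Q = pi*r^4*dP / (8*mu*L)
r = 0.003 m, L = 0.2 m
dP = 37 mmHg = 4932.914 Pa
Q = 2.0646e-04 m^3/s


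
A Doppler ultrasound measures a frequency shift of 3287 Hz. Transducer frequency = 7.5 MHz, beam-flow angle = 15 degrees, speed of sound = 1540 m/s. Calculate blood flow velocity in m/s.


v = fd * c / (2 * f0 * cos(theta))
v = 3287 * 1540 / (2 * 7.5000e+06 * cos(15))
v = 0.3494 m/s


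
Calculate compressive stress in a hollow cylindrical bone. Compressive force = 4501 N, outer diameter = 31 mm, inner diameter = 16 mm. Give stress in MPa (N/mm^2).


A = pi*(r_o^2 - r_i^2)
r_o = 15.5 mm, r_i = 8 mm
A = 553.706 mm^2
sigma = F/A = 4501 / 553.706
sigma = 8.129 MPa


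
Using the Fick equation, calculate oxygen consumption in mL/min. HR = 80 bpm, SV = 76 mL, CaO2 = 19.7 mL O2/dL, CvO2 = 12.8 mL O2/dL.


CO = HR*SV = 80*76/1000 = 6.08 L/min
a-v O2 diff = 19.7 - 12.8 = 6.9 mL/dL
VO2 = CO * (CaO2-CvO2) * 10 dL/L
VO2 = 6.08 * 6.9 * 10
VO2 = 419.5 mL/min


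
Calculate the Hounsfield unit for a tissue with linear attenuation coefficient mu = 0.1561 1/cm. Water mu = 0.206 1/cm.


HU = ((mu_tissue - mu_water) / mu_water) * 1000
HU = ((0.1561 - 0.206) / 0.206) * 1000
HU = -242.2


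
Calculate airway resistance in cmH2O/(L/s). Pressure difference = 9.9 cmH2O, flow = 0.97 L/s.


R = dP / flow
R = 9.9 / 0.97
R = 10.21 cmH2O/(L/s)


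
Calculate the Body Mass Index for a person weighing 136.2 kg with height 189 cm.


BMI = weight / height^2
height = 189 cm = 1.89 m
BMI = 136.2 / 1.89^2
BMI = 38.13 kg/m^2


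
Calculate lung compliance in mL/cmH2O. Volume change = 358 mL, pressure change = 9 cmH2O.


C = dV / dP
C = 358 / 9
C = 39.78 mL/cmH2O


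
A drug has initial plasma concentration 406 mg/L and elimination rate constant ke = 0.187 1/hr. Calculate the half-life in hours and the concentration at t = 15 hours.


t_half = ln(2) / ke = 0.693147 / 0.187 = 3.707 hr
C(t) = C0 * exp(-ke*t) = 406 * exp(-0.187*15)
C(15) = 24.57 mg/L


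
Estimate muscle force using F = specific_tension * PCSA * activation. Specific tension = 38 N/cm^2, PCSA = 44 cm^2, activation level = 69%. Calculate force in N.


F = sigma * PCSA * activation
F = 38 * 44 * 0.69
F = 1154 N


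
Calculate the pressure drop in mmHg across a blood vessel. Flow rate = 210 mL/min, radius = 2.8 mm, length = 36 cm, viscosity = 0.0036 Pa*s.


dP = 8*mu*L*Q / (pi*r^4)
Q = 210 mL/min = 3.5e-06 m^3/s
dP = 187.923 Pa = 187.923 / 133.322 mmHg = 1.41 mmHg


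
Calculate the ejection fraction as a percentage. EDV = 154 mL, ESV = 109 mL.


SV = EDV - ESV = 154 - 109 = 45 mL
EF = SV/EDV * 100 = 45/154 * 100
EF = 29.22%


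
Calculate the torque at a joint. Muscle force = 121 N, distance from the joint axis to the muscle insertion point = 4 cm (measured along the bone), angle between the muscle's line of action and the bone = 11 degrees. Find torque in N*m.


Torque = F * d * sin(theta)   (moment arm = d*sin(theta))
d = 4 cm = 0.04 m
Torque = 121 * 0.04 * sin(11)
Torque = 0.9235 N*m


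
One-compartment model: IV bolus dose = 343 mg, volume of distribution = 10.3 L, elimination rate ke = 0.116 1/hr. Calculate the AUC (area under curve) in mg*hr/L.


C0 = Dose/Vd = 343/10.3 = 33.301 mg/L
AUC = C0/ke = 33.301/0.116
AUC = 287.1 mg*hr/L


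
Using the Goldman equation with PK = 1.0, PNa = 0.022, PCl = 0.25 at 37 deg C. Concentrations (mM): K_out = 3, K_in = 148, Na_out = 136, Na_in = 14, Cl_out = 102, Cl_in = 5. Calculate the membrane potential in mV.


Vm = (RT/F)*ln((PK*Ko + PNa*Nao + PCl*Cli)/(PK*Ki + PNa*Nai + PCl*Clo))
Numer = 7.242, Denom = 173.808
Vm = -84.93 mV


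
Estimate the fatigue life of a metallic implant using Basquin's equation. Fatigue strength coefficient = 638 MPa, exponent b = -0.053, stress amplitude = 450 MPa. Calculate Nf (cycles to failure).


sigma_a = sigma_f' * (2Nf)^b
2Nf = (sigma_a/sigma_f')^(1/b)
2Nf = (450/638)^(1/-0.053)
2Nf = 725.32294
Nf = 362.7


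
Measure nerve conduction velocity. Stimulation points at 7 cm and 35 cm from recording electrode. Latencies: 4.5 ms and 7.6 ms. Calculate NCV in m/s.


Distance = (35 - 7) / 100 = 0.28 m
dt = (7.6 - 4.5) / 1000 = 0.0031 s
NCV = dist / dt = 90.32 m/s


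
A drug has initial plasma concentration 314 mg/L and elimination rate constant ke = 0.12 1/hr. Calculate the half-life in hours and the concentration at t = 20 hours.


t_half = ln(2) / ke = 0.693147 / 0.12 = 5.776 hr
C(t) = C0 * exp(-ke*t) = 314 * exp(-0.12*20)
C(20) = 28.49 mg/L


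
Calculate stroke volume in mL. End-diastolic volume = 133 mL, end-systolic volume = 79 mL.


SV = EDV - ESV
SV = 133 - 79
SV = 54 mL


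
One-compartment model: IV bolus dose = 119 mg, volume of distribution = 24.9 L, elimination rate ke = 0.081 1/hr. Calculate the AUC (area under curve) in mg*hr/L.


C0 = Dose/Vd = 119/24.9 = 4.77912 mg/L
AUC = C0/ke = 4.77912/0.081
AUC = 59 mg*hr/L


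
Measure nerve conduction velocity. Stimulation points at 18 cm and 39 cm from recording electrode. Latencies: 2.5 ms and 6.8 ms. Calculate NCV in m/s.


Distance = (39 - 18) / 100 = 0.21 m
dt = (6.8 - 2.5) / 1000 = 0.0043 s
NCV = dist / dt = 48.84 m/s


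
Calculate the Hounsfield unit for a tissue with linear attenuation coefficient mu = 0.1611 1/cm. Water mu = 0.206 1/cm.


HU = ((mu_tissue - mu_water) / mu_water) * 1000
HU = ((0.1611 - 0.206) / 0.206) * 1000
HU = -218


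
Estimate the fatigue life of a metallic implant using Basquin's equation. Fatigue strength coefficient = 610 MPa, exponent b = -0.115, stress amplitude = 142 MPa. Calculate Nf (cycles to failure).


sigma_a = sigma_f' * (2Nf)^b
2Nf = (sigma_a/sigma_f')^(1/b)
2Nf = (142/610)^(1/-0.115)
2Nf = 319674.96
Nf = 1.598e+05


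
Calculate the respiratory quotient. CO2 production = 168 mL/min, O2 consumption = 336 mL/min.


RQ = VCO2 / VO2
RQ = 168 / 336
RQ = 0.5


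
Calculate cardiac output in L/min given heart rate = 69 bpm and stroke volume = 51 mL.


CO = HR * SV
CO = 69 * 51 / 1000
CO = 3.519 L/min


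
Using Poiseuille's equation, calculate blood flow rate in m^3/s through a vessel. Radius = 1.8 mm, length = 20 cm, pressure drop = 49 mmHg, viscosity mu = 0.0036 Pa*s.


Q = pi*r^4*dP / (8*mu*L)
r = 0.0018 m, L = 0.2 m
dP = 49 mmHg = 6532.778 Pa
Q = 3.7404e-05 m^3/s


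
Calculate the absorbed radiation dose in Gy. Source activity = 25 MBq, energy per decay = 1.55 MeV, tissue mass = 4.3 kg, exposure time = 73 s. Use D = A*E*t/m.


A = 25 MBq = 2.5000e+07 Bq
E = 1.55 MeV = 2.4831e-13 J
D = A*E*t/m = 2.5000e+07*2.4831e-13*73/4.3
D = 1.0539e-04 Gy


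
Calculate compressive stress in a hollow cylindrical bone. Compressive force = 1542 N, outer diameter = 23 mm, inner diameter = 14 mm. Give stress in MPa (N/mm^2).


A = pi*(r_o^2 - r_i^2)
r_o = 11.5 mm, r_i = 7 mm
A = 261.538 mm^2
sigma = F/A = 1542 / 261.538
sigma = 5.896 MPa


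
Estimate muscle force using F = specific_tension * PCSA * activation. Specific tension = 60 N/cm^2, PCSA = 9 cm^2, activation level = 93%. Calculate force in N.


F = sigma * PCSA * activation
F = 60 * 9 * 0.93
F = 502.2 N


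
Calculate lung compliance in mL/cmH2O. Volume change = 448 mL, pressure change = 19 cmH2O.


C = dV / dP
C = 448 / 19
C = 23.58 mL/cmH2O


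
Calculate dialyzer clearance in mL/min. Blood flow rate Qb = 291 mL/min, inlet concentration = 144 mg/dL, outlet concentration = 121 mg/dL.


K = Qb * (Cb_in - Cb_out) / Cb_in
K = 291 * (144 - 121) / 144
K = 46.48 mL/min


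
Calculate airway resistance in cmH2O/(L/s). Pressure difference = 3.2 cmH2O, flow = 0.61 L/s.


R = dP / flow
R = 3.2 / 0.61
R = 5.246 cmH2O/(L/s)


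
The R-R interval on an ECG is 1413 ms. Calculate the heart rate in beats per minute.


HR = 60 / RR_interval(s)
RR = 1413 ms = 1.413 s
HR = 60 / 1.413 = 42.46 bpm


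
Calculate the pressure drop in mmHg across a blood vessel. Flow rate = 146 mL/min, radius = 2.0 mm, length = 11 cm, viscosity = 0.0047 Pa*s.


dP = 8*mu*L*Q / (pi*r^4)
Q = 146 mL/min = 2.43333e-06 m^3/s
dP = 200.222 Pa = 200.222 / 133.322 mmHg = 1.502 mmHg


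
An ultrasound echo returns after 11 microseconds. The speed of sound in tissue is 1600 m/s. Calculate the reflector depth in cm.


depth = c * t / 2
t = 11 us = 1.1000e-05 s
depth = 1600 * 1.1000e-05 / 2
depth = 0.0088 m = 0.88 cm


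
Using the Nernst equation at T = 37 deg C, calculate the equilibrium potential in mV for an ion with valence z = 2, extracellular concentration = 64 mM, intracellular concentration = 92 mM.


E = (RT/(zF)) * ln(C_out/C_in)
T = 37 + 273.15 = 310.15 K
E = (8.314 * 310.15 / (2 * 96485)) * ln(64/92)
E = -4.849 mV


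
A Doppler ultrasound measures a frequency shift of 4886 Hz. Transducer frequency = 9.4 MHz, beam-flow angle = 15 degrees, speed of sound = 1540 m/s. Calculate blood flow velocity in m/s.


v = fd * c / (2 * f0 * cos(theta))
v = 4886 * 1540 / (2 * 9.4000e+06 * cos(15))
v = 0.4144 m/s


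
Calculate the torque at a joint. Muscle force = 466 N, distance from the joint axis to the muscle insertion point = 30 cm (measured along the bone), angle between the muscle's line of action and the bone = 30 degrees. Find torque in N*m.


Torque = F * d * sin(theta)   (moment arm = d*sin(theta))
d = 30 cm = 0.3 m
Torque = 466 * 0.3 * sin(30)
Torque = 69.9 N*m


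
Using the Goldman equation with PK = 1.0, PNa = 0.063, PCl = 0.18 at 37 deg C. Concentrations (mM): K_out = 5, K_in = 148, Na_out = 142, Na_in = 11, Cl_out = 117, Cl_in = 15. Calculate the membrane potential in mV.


Vm = (RT/F)*ln((PK*Ko + PNa*Nao + PCl*Cli)/(PK*Ki + PNa*Nai + PCl*Clo))
Numer = 16.646, Denom = 169.753
Vm = -62.06 mV


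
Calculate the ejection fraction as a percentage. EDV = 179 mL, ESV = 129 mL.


SV = EDV - ESV = 179 - 129 = 50 mL
EF = SV/EDV * 100 = 50/179 * 100
EF = 27.93%


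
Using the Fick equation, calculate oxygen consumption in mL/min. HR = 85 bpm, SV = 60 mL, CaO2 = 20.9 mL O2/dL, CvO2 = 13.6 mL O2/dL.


CO = HR*SV = 85*60/1000 = 5.1 L/min
a-v O2 diff = 20.9 - 13.6 = 7.3 mL/dL
VO2 = CO * (CaO2-CvO2) * 10 dL/L
VO2 = 5.1 * 7.3 * 10
VO2 = 372.3 mL/min


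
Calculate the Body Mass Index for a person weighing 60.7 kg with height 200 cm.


BMI = weight / height^2
height = 200 cm = 2 m
BMI = 60.7 / 2^2
BMI = 15.18 kg/m^2


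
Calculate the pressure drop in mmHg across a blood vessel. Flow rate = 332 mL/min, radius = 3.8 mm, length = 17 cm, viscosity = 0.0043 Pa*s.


dP = 8*mu*L*Q / (pi*r^4)
Q = 332 mL/min = 5.53333e-06 m^3/s
dP = 49.398 Pa = 49.398 / 133.322 mmHg = 0.3705 mmHg


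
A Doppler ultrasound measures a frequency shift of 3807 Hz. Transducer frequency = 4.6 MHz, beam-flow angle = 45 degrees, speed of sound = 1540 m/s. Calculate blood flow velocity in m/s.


v = fd * c / (2 * f0 * cos(theta))
v = 3807 * 1540 / (2 * 4.6000e+06 * cos(45))
v = 0.9012 m/s


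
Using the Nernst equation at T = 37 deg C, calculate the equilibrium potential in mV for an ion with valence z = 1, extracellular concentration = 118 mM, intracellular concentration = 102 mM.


E = (RT/(zF)) * ln(C_out/C_in)
T = 37 + 273.15 = 310.15 K
E = (8.314 * 310.15 / (1 * 96485)) * ln(118/102)
E = 3.894 mV


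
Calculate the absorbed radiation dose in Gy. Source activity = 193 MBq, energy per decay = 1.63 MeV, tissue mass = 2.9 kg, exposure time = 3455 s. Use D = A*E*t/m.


A = 193 MBq = 1.9300e+08 Bq
E = 1.63 MeV = 2.61126e-13 J
D = A*E*t/m = 1.9300e+08*2.61126e-13*3455/2.9
D = 0.06004 Gy


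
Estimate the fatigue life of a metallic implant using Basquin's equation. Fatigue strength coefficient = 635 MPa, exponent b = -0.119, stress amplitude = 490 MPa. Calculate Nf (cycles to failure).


sigma_a = sigma_f' * (2Nf)^b
2Nf = (sigma_a/sigma_f')^(1/b)
2Nf = (490/635)^(1/-0.119)
2Nf = 8.8314219
Nf = 4.416


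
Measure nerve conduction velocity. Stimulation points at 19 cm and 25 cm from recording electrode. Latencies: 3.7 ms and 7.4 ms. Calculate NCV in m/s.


Distance = (25 - 19) / 100 = 0.06 m
dt = (7.4 - 3.7) / 1000 = 0.0037 s
NCV = dist / dt = 16.22 m/s


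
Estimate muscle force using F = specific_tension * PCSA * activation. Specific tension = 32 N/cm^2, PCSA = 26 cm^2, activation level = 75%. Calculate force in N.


F = sigma * PCSA * activation
F = 32 * 26 * 0.75
F = 624 N


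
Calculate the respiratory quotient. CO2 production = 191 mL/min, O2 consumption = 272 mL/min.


RQ = VCO2 / VO2
RQ = 191 / 272
RQ = 0.7022


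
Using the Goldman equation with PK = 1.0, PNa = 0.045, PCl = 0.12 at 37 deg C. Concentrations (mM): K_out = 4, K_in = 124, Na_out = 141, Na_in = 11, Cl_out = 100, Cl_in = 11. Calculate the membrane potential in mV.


Vm = (RT/F)*ln((PK*Ko + PNa*Nao + PCl*Cli)/(PK*Ki + PNa*Nai + PCl*Clo))
Numer = 11.665, Denom = 136.495
Vm = -65.74 mV


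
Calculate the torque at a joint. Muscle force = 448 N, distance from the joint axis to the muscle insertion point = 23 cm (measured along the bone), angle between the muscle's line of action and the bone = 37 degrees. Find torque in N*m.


Torque = F * d * sin(theta)   (moment arm = d*sin(theta))
d = 23 cm = 0.23 m
Torque = 448 * 0.23 * sin(37)
Torque = 62.01 N*m


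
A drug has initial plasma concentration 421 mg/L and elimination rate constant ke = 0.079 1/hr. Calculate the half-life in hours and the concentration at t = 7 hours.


t_half = ln(2) / ke = 0.693147 / 0.079 = 8.774 hr
C(t) = C0 * exp(-ke*t) = 421 * exp(-0.079*7)
C(7) = 242.2 mg/L


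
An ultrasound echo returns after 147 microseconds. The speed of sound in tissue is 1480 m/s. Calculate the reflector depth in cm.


depth = c * t / 2
t = 147 us = 1.4700e-04 s
depth = 1480 * 1.4700e-04 / 2
depth = 0.10878 m = 10.878 cm


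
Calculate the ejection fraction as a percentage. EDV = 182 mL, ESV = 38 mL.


SV = EDV - ESV = 182 - 38 = 144 mL
EF = SV/EDV * 100 = 144/182 * 100
EF = 79.12%


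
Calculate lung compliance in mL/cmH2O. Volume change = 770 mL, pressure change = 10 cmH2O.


C = dV / dP
C = 770 / 10
C = 77 mL/cmH2O


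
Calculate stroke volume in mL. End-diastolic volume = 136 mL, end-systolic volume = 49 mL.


SV = EDV - ESV
SV = 136 - 49
SV = 87 mL


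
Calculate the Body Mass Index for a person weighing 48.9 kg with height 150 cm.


BMI = weight / height^2
height = 150 cm = 1.5 m
BMI = 48.9 / 1.5^2
BMI = 21.73 kg/m^2


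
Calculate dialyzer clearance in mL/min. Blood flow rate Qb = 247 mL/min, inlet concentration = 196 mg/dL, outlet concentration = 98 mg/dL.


K = Qb * (Cb_in - Cb_out) / Cb_in
K = 247 * (196 - 98) / 196
K = 123.5 mL/min


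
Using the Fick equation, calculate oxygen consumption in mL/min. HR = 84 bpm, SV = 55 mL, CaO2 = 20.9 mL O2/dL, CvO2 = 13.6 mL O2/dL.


CO = HR*SV = 84*55/1000 = 4.62 L/min
a-v O2 diff = 20.9 - 13.6 = 7.3 mL/dL
VO2 = CO * (CaO2-CvO2) * 10 dL/L
VO2 = 4.62 * 7.3 * 10
VO2 = 337.3 mL/min


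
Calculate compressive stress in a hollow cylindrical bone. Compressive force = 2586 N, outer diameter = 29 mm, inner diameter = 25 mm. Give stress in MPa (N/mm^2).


A = pi*(r_o^2 - r_i^2)
r_o = 14.5 mm, r_i = 12.5 mm
A = 169.646 mm^2
sigma = F/A = 2586 / 169.646
sigma = 15.24 MPa


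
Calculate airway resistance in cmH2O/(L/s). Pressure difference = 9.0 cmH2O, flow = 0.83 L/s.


R = dP / flow
R = 9.0 / 0.83
R = 10.84 cmH2O/(L/s)


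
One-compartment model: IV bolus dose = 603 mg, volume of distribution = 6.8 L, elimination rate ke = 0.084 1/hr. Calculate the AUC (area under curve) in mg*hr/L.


C0 = Dose/Vd = 603/6.8 = 88.6765 mg/L
AUC = C0/ke = 88.6765/0.084
AUC = 1056 mg*hr/L


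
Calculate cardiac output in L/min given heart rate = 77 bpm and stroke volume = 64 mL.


CO = HR * SV
CO = 77 * 64 / 1000
CO = 4.928 L/min


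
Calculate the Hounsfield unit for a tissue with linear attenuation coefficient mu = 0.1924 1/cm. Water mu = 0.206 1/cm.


HU = ((mu_tissue - mu_water) / mu_water) * 1000
HU = ((0.1924 - 0.206) / 0.206) * 1000
HU = -66.02


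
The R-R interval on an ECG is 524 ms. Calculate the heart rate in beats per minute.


HR = 60 / RR_interval(s)
RR = 524 ms = 0.524 s
HR = 60 / 0.524 = 114.5 bpm


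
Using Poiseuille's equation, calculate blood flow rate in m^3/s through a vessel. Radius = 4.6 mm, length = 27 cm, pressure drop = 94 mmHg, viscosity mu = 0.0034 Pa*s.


Q = pi*r^4*dP / (8*mu*L)
r = 0.0046 m, L = 0.27 m
dP = 94 mmHg = 12532.268 Pa
Q = 0.0024 m^3/s


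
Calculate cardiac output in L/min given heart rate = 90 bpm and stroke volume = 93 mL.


CO = HR * SV
CO = 90 * 93 / 1000
CO = 8.37 L/min


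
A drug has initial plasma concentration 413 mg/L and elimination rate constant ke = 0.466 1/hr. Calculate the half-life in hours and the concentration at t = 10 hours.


t_half = ln(2) / ke = 0.693147 / 0.466 = 1.487 hr
C(t) = C0 * exp(-ke*t) = 413 * exp(-0.466*10)
C(10) = 3.91 mg/L


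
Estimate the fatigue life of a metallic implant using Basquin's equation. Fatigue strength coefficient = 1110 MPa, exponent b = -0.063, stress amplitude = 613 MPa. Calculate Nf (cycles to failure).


sigma_a = sigma_f' * (2Nf)^b
2Nf = (sigma_a/sigma_f')^(1/b)
2Nf = (613/1110)^(1/-0.063)
2Nf = 12389.553
Nf = 6195


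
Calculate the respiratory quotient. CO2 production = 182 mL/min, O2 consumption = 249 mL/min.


RQ = VCO2 / VO2
RQ = 182 / 249
RQ = 0.7309


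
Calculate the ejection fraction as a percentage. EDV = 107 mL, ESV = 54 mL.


SV = EDV - ESV = 107 - 54 = 53 mL
EF = SV/EDV * 100 = 53/107 * 100
EF = 49.53%


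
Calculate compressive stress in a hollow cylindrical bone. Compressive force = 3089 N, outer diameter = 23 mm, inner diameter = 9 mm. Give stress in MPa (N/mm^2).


A = pi*(r_o^2 - r_i^2)
r_o = 11.5 mm, r_i = 4.5 mm
A = 351.858 mm^2
sigma = F/A = 3089 / 351.858
sigma = 8.779 MPa


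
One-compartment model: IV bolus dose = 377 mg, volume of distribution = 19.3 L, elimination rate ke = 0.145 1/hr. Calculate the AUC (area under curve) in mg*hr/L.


C0 = Dose/Vd = 377/19.3 = 19.5337 mg/L
AUC = C0/ke = 19.5337/0.145
AUC = 134.7 mg*hr/L


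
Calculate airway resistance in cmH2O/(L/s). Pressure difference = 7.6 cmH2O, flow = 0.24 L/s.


R = dP / flow
R = 7.6 / 0.24
R = 31.67 cmH2O/(L/s)


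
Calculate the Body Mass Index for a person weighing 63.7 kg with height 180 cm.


BMI = weight / height^2
height = 180 cm = 1.8 m
BMI = 63.7 / 1.8^2
BMI = 19.66 kg/m^2


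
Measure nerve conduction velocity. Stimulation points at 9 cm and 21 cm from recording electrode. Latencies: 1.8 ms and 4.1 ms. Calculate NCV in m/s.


Distance = (21 - 9) / 100 = 0.12 m
dt = (4.1 - 1.8) / 1000 = 0.0023 s
NCV = dist / dt = 52.17 m/s


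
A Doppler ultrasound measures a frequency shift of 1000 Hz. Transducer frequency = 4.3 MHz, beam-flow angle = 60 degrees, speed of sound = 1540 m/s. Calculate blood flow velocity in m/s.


v = fd * c / (2 * f0 * cos(theta))
v = 1000 * 1540 / (2 * 4.3000e+06 * cos(60))
v = 0.3581 m/s


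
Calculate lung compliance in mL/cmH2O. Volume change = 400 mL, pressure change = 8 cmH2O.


C = dV / dP
C = 400 / 8
C = 50 mL/cmH2O


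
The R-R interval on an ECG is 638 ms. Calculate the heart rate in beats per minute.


HR = 60 / RR_interval(s)
RR = 638 ms = 0.638 s
HR = 60 / 0.638 = 94.04 bpm


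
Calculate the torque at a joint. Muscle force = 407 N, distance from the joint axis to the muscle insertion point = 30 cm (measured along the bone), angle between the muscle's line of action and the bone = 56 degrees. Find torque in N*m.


Torque = F * d * sin(theta)   (moment arm = d*sin(theta))
d = 30 cm = 0.3 m
Torque = 407 * 0.3 * sin(56)
Torque = 101.2 N*m


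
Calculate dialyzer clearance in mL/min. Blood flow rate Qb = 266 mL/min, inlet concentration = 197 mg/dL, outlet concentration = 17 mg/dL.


K = Qb * (Cb_in - Cb_out) / Cb_in
K = 266 * (197 - 17) / 197
K = 243 mL/min


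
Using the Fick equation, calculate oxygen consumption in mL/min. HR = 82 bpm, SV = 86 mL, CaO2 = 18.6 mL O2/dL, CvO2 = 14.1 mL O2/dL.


CO = HR*SV = 82*86/1000 = 7.052 L/min
a-v O2 diff = 18.6 - 14.1 = 4.5 mL/dL
VO2 = CO * (CaO2-CvO2) * 10 dL/L
VO2 = 7.052 * 4.5 * 10
VO2 = 317.3 mL/min


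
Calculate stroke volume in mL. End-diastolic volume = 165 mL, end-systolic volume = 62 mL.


SV = EDV - ESV
SV = 165 - 62
SV = 103 mL


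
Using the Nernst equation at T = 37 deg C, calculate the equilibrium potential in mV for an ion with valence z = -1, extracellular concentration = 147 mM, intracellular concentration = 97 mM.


E = (RT/(zF)) * ln(C_out/C_in)
T = 37 + 273.15 = 310.15 K
E = (8.314 * 310.15 / (-1 * 96485)) * ln(147/97)
E = -11.11 mV


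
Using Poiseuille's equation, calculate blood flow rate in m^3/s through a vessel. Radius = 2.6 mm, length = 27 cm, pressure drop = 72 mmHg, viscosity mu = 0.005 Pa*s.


Q = pi*r^4*dP / (8*mu*L)
r = 0.0026 m, L = 0.27 m
dP = 72 mmHg = 9599.184 Pa
Q = 1.2760e-04 m^3/s


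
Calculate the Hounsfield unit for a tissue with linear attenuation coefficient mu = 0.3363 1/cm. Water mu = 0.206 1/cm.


HU = ((mu_tissue - mu_water) / mu_water) * 1000
HU = ((0.3363 - 0.206) / 0.206) * 1000
HU = 632.5


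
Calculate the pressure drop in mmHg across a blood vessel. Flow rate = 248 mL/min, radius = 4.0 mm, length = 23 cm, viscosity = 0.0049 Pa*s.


dP = 8*mu*L*Q / (pi*r^4)
Q = 248 mL/min = 4.13333e-06 m^3/s
dP = 46.3366 Pa = 46.3366 / 133.322 mmHg = 0.3476 mmHg


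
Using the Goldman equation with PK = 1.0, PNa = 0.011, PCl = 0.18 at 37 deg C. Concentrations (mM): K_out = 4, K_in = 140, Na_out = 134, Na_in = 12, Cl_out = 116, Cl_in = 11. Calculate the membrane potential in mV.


Vm = (RT/F)*ln((PK*Ko + PNa*Nao + PCl*Cli)/(PK*Ki + PNa*Nai + PCl*Clo))
Numer = 7.454, Denom = 161.012
Vm = -82.12 mV


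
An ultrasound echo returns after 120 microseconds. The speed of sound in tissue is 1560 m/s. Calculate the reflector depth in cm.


depth = c * t / 2
t = 120 us = 1.2000e-04 s
depth = 1560 * 1.2000e-04 / 2
depth = 0.0936 m = 9.36 cm


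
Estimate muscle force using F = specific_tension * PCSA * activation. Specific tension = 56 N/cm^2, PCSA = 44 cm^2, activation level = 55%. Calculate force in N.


F = sigma * PCSA * activation
F = 56 * 44 * 0.55
F = 1355 N


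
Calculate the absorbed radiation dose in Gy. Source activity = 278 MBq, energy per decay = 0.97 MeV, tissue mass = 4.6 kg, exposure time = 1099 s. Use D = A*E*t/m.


A = 278 MBq = 2.7800e+08 Bq
E = 0.97 MeV = 1.55394e-13 J
D = A*E*t/m = 2.7800e+08*1.55394e-13*1099/4.6
D = 0.01032 Gy


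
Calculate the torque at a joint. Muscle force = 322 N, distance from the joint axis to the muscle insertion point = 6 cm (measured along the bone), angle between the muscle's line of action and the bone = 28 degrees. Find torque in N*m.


Torque = F * d * sin(theta)   (moment arm = d*sin(theta))
d = 6 cm = 0.06 m
Torque = 322 * 0.06 * sin(28)
Torque = 9.07 N*m


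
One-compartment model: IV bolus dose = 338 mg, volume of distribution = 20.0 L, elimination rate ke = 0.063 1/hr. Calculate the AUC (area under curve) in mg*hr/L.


C0 = Dose/Vd = 338/20.0 = 16.9 mg/L
AUC = C0/ke = 16.9/0.063
AUC = 268.3 mg*hr/L


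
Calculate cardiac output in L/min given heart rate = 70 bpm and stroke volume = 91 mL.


CO = HR * SV
CO = 70 * 91 / 1000
CO = 6.37 L/min


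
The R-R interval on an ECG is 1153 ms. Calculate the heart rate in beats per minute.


HR = 60 / RR_interval(s)
RR = 1153 ms = 1.153 s
HR = 60 / 1.153 = 52.04 bpm


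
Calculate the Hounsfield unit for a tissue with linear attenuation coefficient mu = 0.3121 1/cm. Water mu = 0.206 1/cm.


HU = ((mu_tissue - mu_water) / mu_water) * 1000
HU = ((0.3121 - 0.206) / 0.206) * 1000
HU = 515


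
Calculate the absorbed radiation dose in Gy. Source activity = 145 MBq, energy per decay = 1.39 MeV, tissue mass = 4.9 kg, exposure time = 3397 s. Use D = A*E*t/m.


A = 145 MBq = 1.4500e+08 Bq
E = 1.39 MeV = 2.22678e-13 J
D = A*E*t/m = 1.4500e+08*2.22678e-13*3397/4.9
D = 0.02238 Gy


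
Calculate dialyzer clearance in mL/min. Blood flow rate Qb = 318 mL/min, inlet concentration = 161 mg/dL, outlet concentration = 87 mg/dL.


K = Qb * (Cb_in - Cb_out) / Cb_in
K = 318 * (161 - 87) / 161
K = 146.2 mL/min


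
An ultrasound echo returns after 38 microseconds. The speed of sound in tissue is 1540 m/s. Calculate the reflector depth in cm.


depth = c * t / 2
t = 38 us = 3.8000e-05 s
depth = 1540 * 3.8000e-05 / 2
depth = 0.02926 m = 2.926 cm


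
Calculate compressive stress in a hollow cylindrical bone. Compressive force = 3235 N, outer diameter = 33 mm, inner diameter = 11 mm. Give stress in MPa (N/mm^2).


A = pi*(r_o^2 - r_i^2)
r_o = 16.5 mm, r_i = 5.5 mm
A = 760.265 mm^2
sigma = F/A = 3235 / 760.265
sigma = 4.255 MPa


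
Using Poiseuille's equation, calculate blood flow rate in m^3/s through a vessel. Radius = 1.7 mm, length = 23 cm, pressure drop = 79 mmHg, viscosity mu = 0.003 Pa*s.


Q = pi*r^4*dP / (8*mu*L)
r = 0.0017 m, L = 0.23 m
dP = 79 mmHg = 10532.438 Pa
Q = 5.0065e-05 m^3/s


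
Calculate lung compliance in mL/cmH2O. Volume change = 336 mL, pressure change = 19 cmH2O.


C = dV / dP
C = 336 / 19
C = 17.68 mL/cmH2O


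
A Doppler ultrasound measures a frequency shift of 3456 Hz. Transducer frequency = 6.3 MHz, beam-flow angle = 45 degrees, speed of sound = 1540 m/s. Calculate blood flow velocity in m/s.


v = fd * c / (2 * f0 * cos(theta))
v = 3456 * 1540 / (2 * 6.3000e+06 * cos(45))
v = 0.5974 m/s


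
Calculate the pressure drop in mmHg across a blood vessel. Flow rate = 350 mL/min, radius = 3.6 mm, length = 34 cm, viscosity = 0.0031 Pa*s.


dP = 8*mu*L*Q / (pi*r^4)
Q = 350 mL/min = 5.83333e-06 m^3/s
dP = 93.2153 Pa = 93.2153 / 133.322 mmHg = 0.6992 mmHg
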